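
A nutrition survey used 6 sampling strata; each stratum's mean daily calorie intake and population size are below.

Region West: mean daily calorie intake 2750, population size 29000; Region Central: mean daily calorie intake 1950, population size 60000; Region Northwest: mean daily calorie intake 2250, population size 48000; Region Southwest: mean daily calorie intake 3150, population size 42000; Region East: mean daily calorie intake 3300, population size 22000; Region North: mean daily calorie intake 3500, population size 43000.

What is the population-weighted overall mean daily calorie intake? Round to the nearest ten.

2710

Σ Nₕ·x̄ₕ = 2750×29000 + 1950×60000 + 2250×48000 + 3150×42000 + 3300×22000 + 3500×43000
  = 79750000 + 117000000 + 108000000 + 132300000 + 72600000 + 150500000 = 660150000
Σ Nₕ = 29000 + 60000 + 48000 + 42000 + 22000 + 43000 = 244000
Overall mean = 660150000 / 244000 = 2705.5328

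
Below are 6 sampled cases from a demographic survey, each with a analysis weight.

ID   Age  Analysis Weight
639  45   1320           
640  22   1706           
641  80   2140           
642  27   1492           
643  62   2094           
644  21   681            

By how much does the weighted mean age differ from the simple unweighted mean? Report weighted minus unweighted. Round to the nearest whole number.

Unweighted sum = 45 + 22 + 80 + 27 + 62 + 21 = 257
Unweighted mean = 257 / 6 = 42.833333
Weighted sum = 45×1320 + 22×1706 + 80×2140 + 27×1492 + 62×2094 + 21×681
  = 59400 + 37532 + 171200 + 40284 + 129828 + 14301 = 452545
Sum of weights = 1320 + 1706 + 2140 + 1492 + 2094 + 681 = 9433
Weighted mean = 452545 / 9433 = 47.974663
Difference (weighted minus unweighted) = 5.1413301

5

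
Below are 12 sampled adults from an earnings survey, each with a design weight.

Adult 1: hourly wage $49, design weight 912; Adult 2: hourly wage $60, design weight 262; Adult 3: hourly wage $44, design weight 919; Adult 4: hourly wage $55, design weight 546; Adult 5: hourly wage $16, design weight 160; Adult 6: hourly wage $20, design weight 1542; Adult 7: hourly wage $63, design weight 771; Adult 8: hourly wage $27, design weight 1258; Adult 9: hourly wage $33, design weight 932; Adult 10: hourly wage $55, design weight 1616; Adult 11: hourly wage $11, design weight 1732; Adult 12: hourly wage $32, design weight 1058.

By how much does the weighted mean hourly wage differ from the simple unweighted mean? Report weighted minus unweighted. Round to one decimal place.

-2.9

Unweighted sum = 49 + 60 + 44 + 55 + 16 + 20 + 63 + 27 + 33 + 55 + 11 + 32 = 465
Unweighted mean = 465 / 12 = 38.75
Weighted sum = 49×912 + 60×262 + 44×919 + 55×546 + 16×160 + 20×1542 + 63×771 + 27×1258 + 33×932 + 55×1616 + 11×1732 + 32×1058
  = 44688 + 15720 + 40436 + 30030 + 2560 + 30840 + 48573 + 33966 + 30756 + 88880 + 19052 + 33856 = 419357
Sum of weights = 912 + 262 + 919 + 546 + 160 + 1542 + 771 + 1258 + 932 + 1616 + 1732 + 1058 = 11708
Weighted mean = 419357 / 11708 = 35.817988
Difference (weighted minus unweighted) = -2.9320123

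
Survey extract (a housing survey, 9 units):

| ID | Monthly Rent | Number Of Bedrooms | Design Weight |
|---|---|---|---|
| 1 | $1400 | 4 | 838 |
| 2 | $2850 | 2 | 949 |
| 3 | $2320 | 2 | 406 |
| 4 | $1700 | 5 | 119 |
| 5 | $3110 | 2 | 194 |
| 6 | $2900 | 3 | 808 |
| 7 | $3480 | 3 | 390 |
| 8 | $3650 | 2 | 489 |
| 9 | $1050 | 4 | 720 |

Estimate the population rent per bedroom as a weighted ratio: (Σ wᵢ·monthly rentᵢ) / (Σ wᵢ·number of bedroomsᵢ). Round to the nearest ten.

Σ wᵢ·y = 1400×838 + 2850×949 + 2320×406 + 1700×119 + 3110×194 + 2900×808 + 3480×390 + 3650×489 + 1050×720
  = 1173200 + 2704650 + 941920 + 202300 + 603340 + 2343200 + 1357200 + 1784850 + 756000 = 11866660
Σ wᵢ·x = 4×838 + 2×949 + 2×406 + 5×119 + 2×194 + 3×808 + 3×390 + 2×489 + 4×720
  = 3352 + 1898 + 812 + 595 + 388 + 2424 + 1170 + 978 + 2880 = 14497
Ratio = 11866660 / 14497 = 818.5597

820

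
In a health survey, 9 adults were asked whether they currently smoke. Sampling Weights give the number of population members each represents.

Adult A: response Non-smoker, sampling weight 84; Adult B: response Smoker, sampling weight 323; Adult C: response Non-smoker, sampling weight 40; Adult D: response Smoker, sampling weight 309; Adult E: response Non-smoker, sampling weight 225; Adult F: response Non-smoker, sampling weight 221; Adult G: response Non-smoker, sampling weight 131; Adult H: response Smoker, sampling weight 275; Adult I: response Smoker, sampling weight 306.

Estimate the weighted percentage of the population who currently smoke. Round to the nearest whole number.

Sum of weights for 'Smoker' = 323 + 309 + 275 + 306 = 1213
Total weight = 84 + 323 + 40 + 309 + 225 + 221 + 131 + 275 + 306 = 1914
Weighted proportion = 1213 / 1914 = 0.63375131 → 63.375131%

63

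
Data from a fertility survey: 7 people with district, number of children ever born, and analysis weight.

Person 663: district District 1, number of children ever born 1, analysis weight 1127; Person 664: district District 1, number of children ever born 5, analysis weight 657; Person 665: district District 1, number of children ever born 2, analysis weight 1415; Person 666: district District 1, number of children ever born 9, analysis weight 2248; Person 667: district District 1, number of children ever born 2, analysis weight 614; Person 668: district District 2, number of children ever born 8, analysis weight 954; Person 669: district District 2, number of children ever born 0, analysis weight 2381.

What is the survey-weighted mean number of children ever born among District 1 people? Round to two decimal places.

4.74

District 1 rows: 663, 664, 665, 666, 667
Weighted sum = 1×1127 + 5×657 + 2×1415 + 9×2248 + 2×614
  = 1127 + 3285 + 2830 + 20232 + 1228 = 28702
Sum of weights = 1127 + 657 + 1415 + 2248 + 614 = 6061
Weighted mean = 28702 / 6061 = 4.7355222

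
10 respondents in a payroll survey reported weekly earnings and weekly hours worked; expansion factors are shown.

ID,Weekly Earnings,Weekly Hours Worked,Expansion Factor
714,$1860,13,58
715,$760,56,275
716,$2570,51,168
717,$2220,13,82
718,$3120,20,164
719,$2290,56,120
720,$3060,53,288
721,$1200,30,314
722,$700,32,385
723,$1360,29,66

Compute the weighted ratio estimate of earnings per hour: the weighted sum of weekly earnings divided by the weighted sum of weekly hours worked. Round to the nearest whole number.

Σ wᵢ·y = 3334500
Σ wᵢ·x = 13×58 + 56×275 + 51×168 + 13×82 + 20×164 + 56×120 + 53×288 + 30×314 + 32×385 + 29×66
  = 754 + 15400 + 8568 + 1066 + 3280 + 6720 + 15264 + 9420 + 12320 + 1914 = 74706
Ratio = 3334500 / 74706 = 44.634969

45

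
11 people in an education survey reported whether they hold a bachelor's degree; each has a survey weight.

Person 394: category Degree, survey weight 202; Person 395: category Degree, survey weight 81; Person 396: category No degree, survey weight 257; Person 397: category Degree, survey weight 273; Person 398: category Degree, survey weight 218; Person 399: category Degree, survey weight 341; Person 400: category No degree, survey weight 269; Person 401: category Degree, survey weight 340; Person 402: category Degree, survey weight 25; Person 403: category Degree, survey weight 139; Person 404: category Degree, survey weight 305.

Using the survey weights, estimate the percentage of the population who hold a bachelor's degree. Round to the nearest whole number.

79

Sum of weights for 'Degree' = 202 + 81 + 273 + 218 + 341 + 340 + 25 + 139 + 305 = 1924
Total weight = 202 + 81 + 257 + 273 + 218 + 341 + 269 + 340 + 25 + 139 + 305 = 2450
Weighted proportion = 1924 / 2450 = 0.78530612 → 78.530612%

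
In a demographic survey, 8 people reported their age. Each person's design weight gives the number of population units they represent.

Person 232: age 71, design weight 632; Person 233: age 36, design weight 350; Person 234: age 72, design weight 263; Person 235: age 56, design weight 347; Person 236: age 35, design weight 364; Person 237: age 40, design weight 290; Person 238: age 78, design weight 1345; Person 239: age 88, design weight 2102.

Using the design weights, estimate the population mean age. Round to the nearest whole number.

72

Weighted sum = 71×632 + 36×350 + 72×263 + 56×347 + 35×364 + 40×290 + 78×1345 + 88×2102
  = 410066
Sum of weights = 632 + 350 + 263 + 347 + 364 + 290 + 1345 + 2102 = 5693
Weighted mean = 410066 / 5693 = 72.029861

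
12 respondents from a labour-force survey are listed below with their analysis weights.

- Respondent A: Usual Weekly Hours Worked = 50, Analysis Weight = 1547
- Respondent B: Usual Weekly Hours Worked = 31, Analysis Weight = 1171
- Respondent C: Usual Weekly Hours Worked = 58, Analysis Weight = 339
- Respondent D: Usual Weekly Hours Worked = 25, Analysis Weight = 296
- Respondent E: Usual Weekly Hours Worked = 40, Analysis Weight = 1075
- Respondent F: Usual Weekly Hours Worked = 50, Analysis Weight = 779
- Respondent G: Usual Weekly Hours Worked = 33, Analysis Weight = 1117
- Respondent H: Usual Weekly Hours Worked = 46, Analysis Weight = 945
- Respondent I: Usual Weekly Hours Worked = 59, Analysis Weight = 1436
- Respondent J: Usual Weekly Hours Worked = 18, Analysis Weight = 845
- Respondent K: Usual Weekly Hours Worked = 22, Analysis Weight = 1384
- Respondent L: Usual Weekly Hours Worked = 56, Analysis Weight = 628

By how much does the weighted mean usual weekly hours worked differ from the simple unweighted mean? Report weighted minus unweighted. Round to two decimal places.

-0.14

Unweighted sum = 488
Unweighted mean = 488 / 12 = 40.666667
Weighted sum = 50×1547 + 31×1171 + 58×339 + 25×296 + 40×1075 + 50×779 + 33×1117 + 46×945 + 59×1436 + 18×845 + 22×1384 + 56×628
  = 77350 + 36301 + 19662 + 7400 + 43000 + 38950 + 36861 + 43470 + 84724 + 15210 + 30448 + 35168 = 468544
Sum of weights = 11562
Weighted mean = 468544 / 11562 = 40.524477
Difference (weighted minus unweighted) = -0.14218993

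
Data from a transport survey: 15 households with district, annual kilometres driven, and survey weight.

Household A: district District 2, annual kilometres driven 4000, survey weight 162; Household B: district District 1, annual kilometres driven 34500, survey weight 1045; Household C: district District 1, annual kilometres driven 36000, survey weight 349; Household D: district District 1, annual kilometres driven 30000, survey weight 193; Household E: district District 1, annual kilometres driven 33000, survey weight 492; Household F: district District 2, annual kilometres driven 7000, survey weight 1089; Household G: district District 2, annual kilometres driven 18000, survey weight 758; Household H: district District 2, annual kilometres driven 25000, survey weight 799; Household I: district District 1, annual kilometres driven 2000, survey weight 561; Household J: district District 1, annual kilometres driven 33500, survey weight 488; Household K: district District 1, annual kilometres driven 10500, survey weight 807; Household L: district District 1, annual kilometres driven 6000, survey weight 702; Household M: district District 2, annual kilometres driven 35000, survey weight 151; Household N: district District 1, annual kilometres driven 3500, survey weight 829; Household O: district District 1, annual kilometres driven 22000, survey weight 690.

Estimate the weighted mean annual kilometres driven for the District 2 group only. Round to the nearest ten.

15940

District 2 rows: A, F, G, H, M
Weighted sum = 4000×162 + 7000×1089 + 18000×758 + 25000×799 + 35000×151
  = 47175000
Sum of weights = 2959
Weighted mean = 47175000 / 2959 = 15942.886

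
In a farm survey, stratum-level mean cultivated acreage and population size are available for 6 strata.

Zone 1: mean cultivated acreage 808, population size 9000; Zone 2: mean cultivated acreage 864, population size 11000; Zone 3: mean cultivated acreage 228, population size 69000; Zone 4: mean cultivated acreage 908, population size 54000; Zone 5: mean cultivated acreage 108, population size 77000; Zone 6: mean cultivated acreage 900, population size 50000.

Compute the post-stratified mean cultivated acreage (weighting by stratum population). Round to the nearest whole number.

Σ Nₕ·x̄ₕ = 808×9000 + 864×11000 + 228×69000 + 908×54000 + 108×77000 + 900×50000
  = 7272000 + 9504000 + 15732000 + 49032000 + 8316000 + 45000000 = 134856000
Σ Nₕ = 9000 + 11000 + 69000 + 54000 + 77000 + 50000 = 270000
Overall mean = 134856000 / 270000 = 499.46667

499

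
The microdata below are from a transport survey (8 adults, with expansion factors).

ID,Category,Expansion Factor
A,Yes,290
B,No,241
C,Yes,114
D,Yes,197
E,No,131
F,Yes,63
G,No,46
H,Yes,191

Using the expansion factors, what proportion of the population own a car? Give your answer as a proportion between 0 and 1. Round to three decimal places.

Sum of weights for 'Yes' = 290 + 114 + 197 + 63 + 191 = 855
Total weight = 290 + 241 + 114 + 197 + 131 + 63 + 46 + 191 = 1273
Weighted proportion = 855 / 1273 = 0.67164179

0.672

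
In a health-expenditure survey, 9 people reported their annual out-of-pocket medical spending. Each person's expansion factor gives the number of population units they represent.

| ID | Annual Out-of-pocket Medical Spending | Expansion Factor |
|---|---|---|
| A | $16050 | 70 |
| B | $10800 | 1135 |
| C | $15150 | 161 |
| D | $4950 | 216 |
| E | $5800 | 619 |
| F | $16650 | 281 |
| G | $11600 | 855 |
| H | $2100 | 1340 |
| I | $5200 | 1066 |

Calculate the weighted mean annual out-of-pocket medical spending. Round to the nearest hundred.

7600

Weighted sum = 16050×70 + 10800×1135 + 15150×161 + 4950×216 + 5800×619 + 16650×281 + 11600×855 + 2100×1340 + 5200×1066
  = 43433900
Sum of weights = 70 + 1135 + 161 + 216 + 619 + 281 + 855 + 1340 + 1066 = 5743
Weighted mean = 43433900 / 5743 = 7562.9288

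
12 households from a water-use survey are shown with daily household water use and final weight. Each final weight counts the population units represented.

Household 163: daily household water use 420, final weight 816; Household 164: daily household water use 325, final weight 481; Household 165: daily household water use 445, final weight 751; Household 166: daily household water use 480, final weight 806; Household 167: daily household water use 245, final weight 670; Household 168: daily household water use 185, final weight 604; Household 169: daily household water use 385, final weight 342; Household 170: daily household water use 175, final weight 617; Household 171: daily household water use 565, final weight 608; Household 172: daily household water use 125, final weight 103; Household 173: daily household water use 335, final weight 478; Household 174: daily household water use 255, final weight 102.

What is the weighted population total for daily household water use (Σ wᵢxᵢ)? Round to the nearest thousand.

2278000

Weighted total = 2278190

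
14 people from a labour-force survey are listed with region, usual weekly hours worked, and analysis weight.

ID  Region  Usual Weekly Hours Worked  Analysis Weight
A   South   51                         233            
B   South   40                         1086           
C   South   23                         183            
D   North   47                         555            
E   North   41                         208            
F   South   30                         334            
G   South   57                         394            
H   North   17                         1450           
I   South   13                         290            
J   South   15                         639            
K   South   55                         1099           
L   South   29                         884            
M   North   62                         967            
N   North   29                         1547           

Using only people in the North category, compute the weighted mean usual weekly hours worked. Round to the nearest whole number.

35

North rows: D, E, H, M, N
Weighted sum = 47×555 + 41×208 + 17×1450 + 62×967 + 29×1547
  = 164080
Sum of weights = 555 + 208 + 1450 + 967 + 1547 = 4727
Weighted mean = 164080 / 4727 = 34.711233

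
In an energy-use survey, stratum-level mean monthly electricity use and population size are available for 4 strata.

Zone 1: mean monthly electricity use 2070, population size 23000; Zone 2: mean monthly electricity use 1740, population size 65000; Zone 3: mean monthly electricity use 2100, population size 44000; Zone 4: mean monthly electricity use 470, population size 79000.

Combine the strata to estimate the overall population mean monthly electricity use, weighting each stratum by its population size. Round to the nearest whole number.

1376

Σ Nₕ·x̄ₕ = 2070×23000 + 1740×65000 + 2100×44000 + 470×79000
  = 47610000 + 113100000 + 92400000 + 37130000 = 290240000
Σ Nₕ = 23000 + 65000 + 44000 + 79000 = 211000
Overall mean = 290240000 / 211000 = 1375.545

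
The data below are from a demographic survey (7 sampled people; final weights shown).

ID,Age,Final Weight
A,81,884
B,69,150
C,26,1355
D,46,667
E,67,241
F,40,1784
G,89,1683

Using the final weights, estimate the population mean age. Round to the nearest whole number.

57

Weighted sum = 81×884 + 69×150 + 26×1355 + 46×667 + 67×241 + 40×1784 + 89×1683
  = 71604 + 10350 + 35230 + 30682 + 16147 + 71360 + 149787 = 385160
Sum of weights = 884 + 150 + 1355 + 667 + 241 + 1784 + 1683 = 6764
Weighted mean = 385160 / 6764 = 56.942637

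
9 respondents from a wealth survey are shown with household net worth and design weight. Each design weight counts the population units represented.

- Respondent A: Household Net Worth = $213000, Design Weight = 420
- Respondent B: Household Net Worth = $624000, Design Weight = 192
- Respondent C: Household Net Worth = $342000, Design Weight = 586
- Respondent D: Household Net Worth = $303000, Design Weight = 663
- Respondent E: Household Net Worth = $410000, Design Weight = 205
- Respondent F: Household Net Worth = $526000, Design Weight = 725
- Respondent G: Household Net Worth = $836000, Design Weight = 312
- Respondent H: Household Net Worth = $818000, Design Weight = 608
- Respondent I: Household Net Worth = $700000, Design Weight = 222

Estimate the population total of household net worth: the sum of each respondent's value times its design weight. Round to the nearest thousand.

1989545000

Weighted total = 213000×420 + 624000×192 + 342000×586 + 303000×663 + 410000×205 + 526000×725 + 836000×312 + 818000×608 + 700000×222
  = 89460000 + 119808000 + 200412000 + 200889000 + 84050000 + 381350000 + 260832000 + 497344000 + 155400000 = 1989545000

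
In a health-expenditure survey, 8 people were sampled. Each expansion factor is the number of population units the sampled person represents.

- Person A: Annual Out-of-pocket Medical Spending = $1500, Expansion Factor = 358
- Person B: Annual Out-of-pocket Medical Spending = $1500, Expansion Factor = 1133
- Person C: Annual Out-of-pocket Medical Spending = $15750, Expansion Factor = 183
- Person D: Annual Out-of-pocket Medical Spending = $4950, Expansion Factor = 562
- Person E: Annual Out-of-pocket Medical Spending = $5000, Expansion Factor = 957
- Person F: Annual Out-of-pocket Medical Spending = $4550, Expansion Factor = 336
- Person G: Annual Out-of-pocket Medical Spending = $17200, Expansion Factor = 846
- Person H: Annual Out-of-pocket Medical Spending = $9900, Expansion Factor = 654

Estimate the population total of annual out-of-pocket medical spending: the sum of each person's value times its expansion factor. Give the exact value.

Weighted total = 1500×358 + 1500×1133 + 15750×183 + 4950×562 + 5000×957 + 4550×336 + 17200×846 + 9900×654
  = 537000 + 1699500 + 2882250 + 2781900 + 4785000 + 1528800 + 14551200 + 6474600 = 35240250

35240250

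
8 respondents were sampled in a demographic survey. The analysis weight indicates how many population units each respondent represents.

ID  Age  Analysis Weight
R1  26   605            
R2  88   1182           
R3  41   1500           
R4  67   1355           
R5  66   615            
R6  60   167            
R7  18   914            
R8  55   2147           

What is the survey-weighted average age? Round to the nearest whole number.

54

Weighted sum = 457178
Sum of weights = 8485
Weighted mean = 457178 / 8485 = 53.880731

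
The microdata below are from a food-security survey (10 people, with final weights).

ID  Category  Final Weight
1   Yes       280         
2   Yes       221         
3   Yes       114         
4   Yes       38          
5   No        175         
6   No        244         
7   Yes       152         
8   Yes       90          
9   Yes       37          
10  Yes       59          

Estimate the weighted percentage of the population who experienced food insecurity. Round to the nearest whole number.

70

Sum of weights for 'Yes' = 280 + 221 + 114 + 38 + 152 + 90 + 37 + 59 = 991
Total weight = 280 + 221 + 114 + 38 + 175 + 244 + 152 + 90 + 37 + 59 = 1410
Weighted proportion = 991 / 1410 = 0.70283688 → 70.283688%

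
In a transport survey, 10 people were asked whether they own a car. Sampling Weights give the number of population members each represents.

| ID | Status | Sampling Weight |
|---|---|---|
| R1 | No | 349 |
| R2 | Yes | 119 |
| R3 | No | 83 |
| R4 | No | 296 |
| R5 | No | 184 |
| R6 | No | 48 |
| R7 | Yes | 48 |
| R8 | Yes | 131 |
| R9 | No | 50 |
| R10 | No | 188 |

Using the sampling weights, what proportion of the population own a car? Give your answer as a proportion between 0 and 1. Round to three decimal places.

0.199

Sum of weights for 'Yes' = 119 + 48 + 131 = 298
Total weight = 1496
Weighted proportion = 298 / 1496 = 0.19919786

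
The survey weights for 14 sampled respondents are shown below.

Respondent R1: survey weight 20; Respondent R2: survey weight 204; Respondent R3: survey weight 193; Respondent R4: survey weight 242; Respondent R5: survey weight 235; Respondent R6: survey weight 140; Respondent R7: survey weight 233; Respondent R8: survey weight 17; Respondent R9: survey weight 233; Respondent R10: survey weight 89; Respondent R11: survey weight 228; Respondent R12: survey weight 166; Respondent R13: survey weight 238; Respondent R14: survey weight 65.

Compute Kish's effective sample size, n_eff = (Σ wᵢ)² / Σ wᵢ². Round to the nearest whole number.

Σ wᵢ = 2303
Σ wᵢ² = 469851
n_eff = 2303² / 469851 = 5303809 / 469851 = 11.288279

11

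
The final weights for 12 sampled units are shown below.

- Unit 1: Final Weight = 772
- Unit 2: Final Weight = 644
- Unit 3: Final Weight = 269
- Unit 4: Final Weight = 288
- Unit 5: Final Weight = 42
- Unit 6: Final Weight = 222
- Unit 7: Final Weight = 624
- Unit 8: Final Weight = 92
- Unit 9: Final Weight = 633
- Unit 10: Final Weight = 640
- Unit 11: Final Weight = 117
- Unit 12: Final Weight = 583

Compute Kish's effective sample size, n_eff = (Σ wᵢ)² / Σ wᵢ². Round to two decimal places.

Σ wᵢ = 772 + 644 + 269 + 288 + 42 + 222 + 624 + 92 + 633 + 640 + 117 + 583 = 4926
Σ wᵢ² = 2778780
n_eff = 4926² / 2778780 = 24265476 / 2778780 = 8.7324207

8.73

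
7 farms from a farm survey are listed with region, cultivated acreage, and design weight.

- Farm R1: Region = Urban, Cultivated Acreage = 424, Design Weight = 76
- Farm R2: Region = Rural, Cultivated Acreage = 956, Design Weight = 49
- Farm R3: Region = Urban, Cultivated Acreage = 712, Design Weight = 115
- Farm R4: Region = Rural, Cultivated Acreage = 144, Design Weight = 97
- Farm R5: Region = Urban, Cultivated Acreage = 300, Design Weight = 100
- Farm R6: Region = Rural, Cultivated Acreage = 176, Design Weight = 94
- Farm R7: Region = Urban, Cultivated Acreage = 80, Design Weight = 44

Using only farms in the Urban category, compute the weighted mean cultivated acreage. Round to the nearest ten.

440

Urban rows: R1, R3, R5, R7
Weighted sum = 424×76 + 712×115 + 300×100 + 80×44
  = 147624
Sum of weights = 76 + 115 + 100 + 44 = 335
Weighted mean = 147624 / 335 = 440.66866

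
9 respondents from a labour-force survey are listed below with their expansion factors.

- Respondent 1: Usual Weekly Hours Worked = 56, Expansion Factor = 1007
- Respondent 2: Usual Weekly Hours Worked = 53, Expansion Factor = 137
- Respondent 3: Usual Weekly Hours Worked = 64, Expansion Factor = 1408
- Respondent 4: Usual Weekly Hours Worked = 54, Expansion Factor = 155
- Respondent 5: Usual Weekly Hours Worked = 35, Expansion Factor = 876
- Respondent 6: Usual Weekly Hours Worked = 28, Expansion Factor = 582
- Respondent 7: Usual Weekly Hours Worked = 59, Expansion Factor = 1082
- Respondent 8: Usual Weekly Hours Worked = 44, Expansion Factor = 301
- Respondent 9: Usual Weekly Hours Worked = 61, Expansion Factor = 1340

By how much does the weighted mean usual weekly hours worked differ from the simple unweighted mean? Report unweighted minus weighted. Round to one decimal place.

-3.0

Unweighted sum = 56 + 53 + 64 + 54 + 35 + 28 + 59 + 44 + 61 = 454
Unweighted mean = 454 / 9 = 50.444444
Weighted sum = 56×1007 + 53×137 + 64×1408 + 54×155 + 35×876 + 28×582 + 59×1082 + 44×301 + 61×1340
  = 56392 + 7261 + 90112 + 8370 + 30660 + 16296 + 63838 + 13244 + 81740 = 367913
Sum of weights = 6888
Weighted mean = 367913 / 6888 = 53.413618
Difference (unweighted minus weighted) = -2.9691734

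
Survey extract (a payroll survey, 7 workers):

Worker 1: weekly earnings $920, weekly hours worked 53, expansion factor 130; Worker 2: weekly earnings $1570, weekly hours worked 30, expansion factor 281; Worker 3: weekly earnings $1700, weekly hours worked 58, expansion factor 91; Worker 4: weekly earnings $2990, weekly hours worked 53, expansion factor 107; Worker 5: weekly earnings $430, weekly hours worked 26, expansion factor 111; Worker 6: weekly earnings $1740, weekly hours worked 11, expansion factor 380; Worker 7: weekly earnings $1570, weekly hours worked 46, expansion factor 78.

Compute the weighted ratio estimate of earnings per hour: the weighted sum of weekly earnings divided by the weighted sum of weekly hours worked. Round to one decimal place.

Σ wᵢ·y = 920×130 + 1570×281 + 1700×91 + 2990×107 + 430×111 + 1740×380 + 1570×78
  = 119600 + 441170 + 154700 + 319930 + 47730 + 661200 + 122460 = 1866790
Σ wᵢ·x = 53×130 + 30×281 + 58×91 + 53×107 + 26×111 + 11×380 + 46×78
  = 6890 + 8430 + 5278 + 5671 + 2886 + 4180 + 3588 = 36923
Ratio = 1866790 / 36923 = 50.559001

50.6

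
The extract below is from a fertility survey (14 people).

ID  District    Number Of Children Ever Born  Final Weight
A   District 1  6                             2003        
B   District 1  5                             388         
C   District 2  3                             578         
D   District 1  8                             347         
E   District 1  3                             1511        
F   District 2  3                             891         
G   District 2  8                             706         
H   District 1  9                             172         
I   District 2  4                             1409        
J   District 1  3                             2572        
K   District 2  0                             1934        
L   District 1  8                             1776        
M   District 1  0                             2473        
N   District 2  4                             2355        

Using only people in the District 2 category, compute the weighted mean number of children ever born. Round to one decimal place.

3.2

District 2 rows: C, F, G, I, K, N
Weighted sum = 25111
Sum of weights = 578 + 891 + 706 + 1409 + 1934 + 2355 = 7873
Weighted mean = 25111 / 7873 = 3.1895084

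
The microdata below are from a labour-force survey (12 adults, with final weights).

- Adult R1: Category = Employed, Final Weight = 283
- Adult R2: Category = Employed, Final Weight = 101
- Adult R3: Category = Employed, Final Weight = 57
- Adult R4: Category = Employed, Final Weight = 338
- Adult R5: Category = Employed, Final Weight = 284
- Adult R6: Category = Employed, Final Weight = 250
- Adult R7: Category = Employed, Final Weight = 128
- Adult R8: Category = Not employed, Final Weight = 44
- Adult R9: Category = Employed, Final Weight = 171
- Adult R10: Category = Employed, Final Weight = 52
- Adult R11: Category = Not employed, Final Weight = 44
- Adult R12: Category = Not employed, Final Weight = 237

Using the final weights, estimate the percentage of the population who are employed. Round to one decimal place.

Sum of weights for 'Employed' = 283 + 101 + 57 + 338 + 284 + 250 + 128 + 171 + 52 = 1664
Total weight = 283 + 101 + 57 + 338 + 284 + 250 + 128 + 44 + 171 + 52 + 44 + 237 = 1989
Weighted proportion = 1664 / 1989 = 0.83660131 → 83.660131%

83.7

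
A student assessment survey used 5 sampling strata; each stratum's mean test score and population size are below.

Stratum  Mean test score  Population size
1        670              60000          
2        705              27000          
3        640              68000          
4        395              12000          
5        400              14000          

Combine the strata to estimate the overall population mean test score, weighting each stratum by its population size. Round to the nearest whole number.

Σ Nₕ·x̄ₕ = 113095000
Σ Nₕ = 60000 + 27000 + 68000 + 12000 + 14000 = 181000
Overall mean = 113095000 / 181000 = 624.83425

625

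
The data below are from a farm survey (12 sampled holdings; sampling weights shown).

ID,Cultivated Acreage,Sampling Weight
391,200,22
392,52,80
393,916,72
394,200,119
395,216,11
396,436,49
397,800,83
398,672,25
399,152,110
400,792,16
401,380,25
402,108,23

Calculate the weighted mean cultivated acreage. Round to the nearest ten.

390

Weighted sum = 200×22 + 52×80 + 916×72 + 200×119 + 216×11 + 436×49 + 800×83 + 672×25 + 152×110 + 792×16 + 380×25 + 108×23
  = 4400 + 4160 + 65952 + 23800 + 2376 + 21364 + 66400 + 16800 + 16720 + 12672 + 9500 + 2484 = 246628
Sum of weights = 22 + 80 + 72 + 119 + 11 + 49 + 83 + 25 + 110 + 16 + 25 + 23 = 635
Weighted mean = 246628 / 635 = 388.39055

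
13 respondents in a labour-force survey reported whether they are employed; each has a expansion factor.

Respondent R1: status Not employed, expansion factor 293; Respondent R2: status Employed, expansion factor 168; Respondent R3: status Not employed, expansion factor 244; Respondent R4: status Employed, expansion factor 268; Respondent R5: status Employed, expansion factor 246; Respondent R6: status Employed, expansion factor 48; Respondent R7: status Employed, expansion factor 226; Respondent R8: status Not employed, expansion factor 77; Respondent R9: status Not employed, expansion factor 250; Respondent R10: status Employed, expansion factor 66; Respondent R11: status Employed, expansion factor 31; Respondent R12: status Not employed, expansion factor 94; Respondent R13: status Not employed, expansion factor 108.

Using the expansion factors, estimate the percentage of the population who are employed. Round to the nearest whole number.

Sum of weights for 'Employed' = 168 + 268 + 246 + 48 + 226 + 66 + 31 = 1053
Total weight = 2119
Weighted proportion = 1053 / 2119 = 0.49693252 → 49.693252%

50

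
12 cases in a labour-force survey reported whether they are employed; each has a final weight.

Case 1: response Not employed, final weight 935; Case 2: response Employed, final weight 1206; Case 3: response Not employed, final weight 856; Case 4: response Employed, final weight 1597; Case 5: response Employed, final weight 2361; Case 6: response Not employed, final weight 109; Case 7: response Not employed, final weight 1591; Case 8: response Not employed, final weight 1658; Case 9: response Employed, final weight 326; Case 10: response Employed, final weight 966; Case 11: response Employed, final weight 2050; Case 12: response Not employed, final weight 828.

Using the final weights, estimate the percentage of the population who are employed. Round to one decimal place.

Sum of weights for 'Employed' = 1206 + 1597 + 2361 + 326 + 966 + 2050 = 8506
Total weight = 935 + 1206 + 856 + 1597 + 2361 + 109 + 1591 + 1658 + 326 + 966 + 2050 + 828 = 14483
Weighted proportion = 8506 / 14483 = 0.58730926 → 58.730926%

58.7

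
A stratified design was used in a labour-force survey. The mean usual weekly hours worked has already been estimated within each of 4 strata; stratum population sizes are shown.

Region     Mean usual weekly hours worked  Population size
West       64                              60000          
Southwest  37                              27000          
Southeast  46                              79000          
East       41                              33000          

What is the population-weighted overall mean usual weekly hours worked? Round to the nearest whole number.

49

Σ Nₕ·x̄ₕ = 9826000
Σ Nₕ = 60000 + 27000 + 79000 + 33000 = 199000
Overall mean = 9826000 / 199000 = 49.376884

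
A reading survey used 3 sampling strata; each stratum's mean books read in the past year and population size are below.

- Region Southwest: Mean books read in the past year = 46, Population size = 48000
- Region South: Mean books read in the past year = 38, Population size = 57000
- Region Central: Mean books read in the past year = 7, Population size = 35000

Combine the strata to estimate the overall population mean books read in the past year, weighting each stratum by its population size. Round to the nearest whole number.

Σ Nₕ·x̄ₕ = 46×48000 + 38×57000 + 7×35000
  = 4619000
Σ Nₕ = 140000
Overall mean = 4619000 / 140000 = 32.992857

33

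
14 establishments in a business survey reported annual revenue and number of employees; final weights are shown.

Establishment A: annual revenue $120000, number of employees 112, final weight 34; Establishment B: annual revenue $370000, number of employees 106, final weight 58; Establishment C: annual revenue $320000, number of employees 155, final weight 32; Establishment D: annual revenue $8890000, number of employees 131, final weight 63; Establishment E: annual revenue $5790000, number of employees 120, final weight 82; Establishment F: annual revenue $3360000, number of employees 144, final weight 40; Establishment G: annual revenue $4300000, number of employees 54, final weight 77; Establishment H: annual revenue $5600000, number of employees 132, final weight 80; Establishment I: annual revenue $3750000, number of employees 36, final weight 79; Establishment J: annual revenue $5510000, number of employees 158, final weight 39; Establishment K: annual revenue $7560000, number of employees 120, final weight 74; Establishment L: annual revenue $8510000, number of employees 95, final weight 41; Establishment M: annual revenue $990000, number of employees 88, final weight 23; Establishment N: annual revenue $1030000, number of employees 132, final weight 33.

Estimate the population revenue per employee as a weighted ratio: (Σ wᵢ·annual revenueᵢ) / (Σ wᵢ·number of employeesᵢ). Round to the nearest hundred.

Σ wᵢ·y = 3460380000
Σ wᵢ·x = 81648
Ratio = 3460380000 / 81648 = 42381.687

42400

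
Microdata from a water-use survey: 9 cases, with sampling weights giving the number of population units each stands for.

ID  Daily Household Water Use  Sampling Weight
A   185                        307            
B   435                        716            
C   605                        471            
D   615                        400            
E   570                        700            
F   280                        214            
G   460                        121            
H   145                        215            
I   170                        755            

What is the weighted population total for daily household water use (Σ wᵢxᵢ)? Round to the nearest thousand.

1573000

Weighted total = 1573315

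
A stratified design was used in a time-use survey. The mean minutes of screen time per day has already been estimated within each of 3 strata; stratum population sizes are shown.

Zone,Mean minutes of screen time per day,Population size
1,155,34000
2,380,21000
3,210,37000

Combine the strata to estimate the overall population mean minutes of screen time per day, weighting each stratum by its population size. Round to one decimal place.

228.5

Σ Nₕ·x̄ₕ = 155×34000 + 380×21000 + 210×37000
  = 5270000 + 7980000 + 7770000 = 21020000
Σ Nₕ = 34000 + 21000 + 37000 = 92000
Overall mean = 21020000 / 92000 = 228.47826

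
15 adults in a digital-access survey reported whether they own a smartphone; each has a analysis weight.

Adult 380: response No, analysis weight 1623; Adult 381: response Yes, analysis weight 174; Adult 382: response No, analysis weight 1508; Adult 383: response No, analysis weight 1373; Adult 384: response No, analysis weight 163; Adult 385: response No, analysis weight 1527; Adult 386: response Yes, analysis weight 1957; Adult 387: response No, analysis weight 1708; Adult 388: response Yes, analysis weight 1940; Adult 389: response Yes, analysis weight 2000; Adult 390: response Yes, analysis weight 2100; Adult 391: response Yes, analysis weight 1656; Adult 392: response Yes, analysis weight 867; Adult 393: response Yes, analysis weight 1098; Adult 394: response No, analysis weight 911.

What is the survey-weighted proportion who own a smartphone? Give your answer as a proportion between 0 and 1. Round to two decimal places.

Sum of weights for 'Yes' = 174 + 1957 + 1940 + 2000 + 2100 + 1656 + 867 + 1098 = 11792
Total weight = 20605
Weighted proportion = 11792 / 20605 = 0.57228828

0.57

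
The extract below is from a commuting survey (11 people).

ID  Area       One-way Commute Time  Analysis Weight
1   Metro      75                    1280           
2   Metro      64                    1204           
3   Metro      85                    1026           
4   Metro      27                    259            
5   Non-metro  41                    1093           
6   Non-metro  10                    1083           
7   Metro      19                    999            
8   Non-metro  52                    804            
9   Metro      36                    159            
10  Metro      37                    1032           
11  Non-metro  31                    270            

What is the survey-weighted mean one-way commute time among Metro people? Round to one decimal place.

55.4

Metro rows: 1, 2, 3, 4, 7, 9, 10
Weighted sum = 75×1280 + 64×1204 + 85×1026 + 27×259 + 19×999 + 36×159 + 37×1032
  = 96000 + 77056 + 87210 + 6993 + 18981 + 5724 + 38184 = 330148
Sum of weights = 1280 + 1204 + 1026 + 259 + 999 + 159 + 1032 = 5959
Weighted mean = 330148 / 5959 = 55.403256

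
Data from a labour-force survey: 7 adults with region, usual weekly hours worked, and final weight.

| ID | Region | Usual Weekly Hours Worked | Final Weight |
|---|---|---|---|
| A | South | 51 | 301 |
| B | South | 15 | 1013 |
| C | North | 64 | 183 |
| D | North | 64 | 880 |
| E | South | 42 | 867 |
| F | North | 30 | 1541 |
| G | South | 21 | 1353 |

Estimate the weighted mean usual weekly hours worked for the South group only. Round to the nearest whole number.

South rows: A, B, E, G
Weighted sum = 51×301 + 15×1013 + 42×867 + 21×1353
  = 15351 + 15195 + 36414 + 28413 = 95373
Sum of weights = 301 + 1013 + 867 + 1353 = 3534
Weighted mean = 95373 / 3534 = 26.987267

27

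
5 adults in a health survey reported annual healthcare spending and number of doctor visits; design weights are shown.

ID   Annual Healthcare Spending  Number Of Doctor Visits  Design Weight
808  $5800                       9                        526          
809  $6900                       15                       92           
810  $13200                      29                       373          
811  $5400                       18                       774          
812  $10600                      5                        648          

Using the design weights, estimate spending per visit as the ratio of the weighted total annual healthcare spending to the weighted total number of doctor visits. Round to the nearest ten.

580

Σ wᵢ·y = 5800×526 + 6900×92 + 13200×373 + 5400×774 + 10600×648
  = 3050800 + 634800 + 4923600 + 4179600 + 6868800 = 19657600
Σ wᵢ·x = 34103
Ratio = 19657600 / 34103 = 576.4185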